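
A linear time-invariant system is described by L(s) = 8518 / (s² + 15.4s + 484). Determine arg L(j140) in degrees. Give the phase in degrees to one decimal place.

-173.6°

∠[(j140)² + 15.4(j140) + 484] = ∠[-19116 + j2156] = 173.57°
∠L(j140) = −173.57° = -173.57°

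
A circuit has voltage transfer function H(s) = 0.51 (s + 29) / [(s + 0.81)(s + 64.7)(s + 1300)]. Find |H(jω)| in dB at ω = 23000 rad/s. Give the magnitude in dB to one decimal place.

-180.3 dB

|j23000 + 29| = √(23000² + 29²) = 2.3e+04
|j23000 + 0.81| = √(23000² + 0.81²) = 2.3e+04
|j23000 + 64.7| = √(23000² + 64.7²) = 2.3e+04
|j23000 + 1300| = √(23000² + 1300²) = 2.304e+04
|H(j23000)| = 0.51 × 2.3e+04 / (2.3e+04 × 2.3e+04 × 2.304e+04) = 9.6254e-10
20 log₁₀(9.6254e-10) = -180.33 dB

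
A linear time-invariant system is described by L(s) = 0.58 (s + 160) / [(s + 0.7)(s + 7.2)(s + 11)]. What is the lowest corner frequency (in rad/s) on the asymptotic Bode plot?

Break frequencies occur at each pole and zero magnitude: 0.7 rad/s, 7.2 rad/s, 11 rad/s, 160 rad/s.
The lowest is 0.7 rad/s.

0.7 rad/s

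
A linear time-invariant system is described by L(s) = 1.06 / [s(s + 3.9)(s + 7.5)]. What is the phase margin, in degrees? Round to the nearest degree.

Gain crossover: |L(jω)| = 1 at ω ≈ 0.0362 rad/s.
∠L(j0.0362) = −90° − arctan(0.0362/3.9) − arctan(0.0362/7.5) ≈ -90.81°
PM = 180° + (-90.81°) = 89.19°

89°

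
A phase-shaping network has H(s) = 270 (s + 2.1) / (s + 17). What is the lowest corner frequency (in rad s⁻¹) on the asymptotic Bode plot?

2.1 rad s⁻¹

Break frequencies occur at each pole and zero magnitude: 2.1 rad s⁻¹, 17 rad s⁻¹.
The lowest is 2.1 rad s⁻¹.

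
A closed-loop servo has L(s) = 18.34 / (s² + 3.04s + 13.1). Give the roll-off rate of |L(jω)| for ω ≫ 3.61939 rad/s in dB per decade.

With 0 zeros and 2 poles, the high-frequency asymptotic slope is 20 × (0 − 2) = -40 dB/decade.

-40 dB/decade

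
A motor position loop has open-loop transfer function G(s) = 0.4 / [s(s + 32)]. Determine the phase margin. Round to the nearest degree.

90°

Gain crossover: |G(jω)| = 1 at ω ≈ 0.0125 rad/s.
∠G(j0.0125) = −90° − arctan(0.0125/32) ≈ -90.02°
PM = 180° + (-90.02°) = 89.98°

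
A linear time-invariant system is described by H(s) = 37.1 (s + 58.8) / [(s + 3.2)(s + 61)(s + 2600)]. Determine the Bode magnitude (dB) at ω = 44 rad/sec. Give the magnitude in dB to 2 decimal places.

-70.01 dB

|j44 + 58.8| = √(44² + 58.8²) = 73.44
|j44 + 3.2| = √(44² + 3.2²) = 44.12
|j44 + 61| = √(44² + 61²) = 75.21
|j44 + 2600| = √(44² + 2600²) = 2600
|H(j44)| = 37.1 × 73.44 / (44.12 × 75.21 × 2600) = 0.00031578
20 log₁₀(0.00031578) = -70.012 dB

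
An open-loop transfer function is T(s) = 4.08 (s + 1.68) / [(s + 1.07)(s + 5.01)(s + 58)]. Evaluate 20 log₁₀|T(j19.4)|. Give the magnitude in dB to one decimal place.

-49.5 dB

|j19.4 + 1.68| = √(19.4² + 1.68²) = 19.47
|j19.4 + 1.07| = √(19.4² + 1.07²) = 19.43
|j19.4 + 5.01| = √(19.4² + 5.01²) = 20.04
|j19.4 + 58| = √(19.4² + 58²) = 61.16
|T(j19.4)| = 4.08 × 19.47 / (19.43 × 20.04 × 61.16) = 0.0033369
20 log₁₀(0.0033369) = -49.53 dB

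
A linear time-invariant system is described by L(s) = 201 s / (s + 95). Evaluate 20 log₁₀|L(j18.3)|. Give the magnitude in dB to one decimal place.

31.6 dB

|j18.3| = 18.3
|j18.3 + 95| = √(18.3² + 95²) = 96.75
|L(j18.3)| = 201 × 18.3 / 96.75 = 38.02
20 log₁₀(38.02) = 31.60 dB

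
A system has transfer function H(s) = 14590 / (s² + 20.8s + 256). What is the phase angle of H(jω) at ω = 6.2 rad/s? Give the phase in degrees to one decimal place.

∠[(j6.2)² + 20.8(j6.2) + 256] = ∠[217.56 + j128.96] = 30.66°
∠H(j6.2) = −30.66° = -30.66°

-30.7°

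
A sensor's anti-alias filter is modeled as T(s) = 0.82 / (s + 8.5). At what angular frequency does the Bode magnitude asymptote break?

The single real pole at s = −8.5 gives a corner at ω = 8.5 rad/s.

8.5 rad/s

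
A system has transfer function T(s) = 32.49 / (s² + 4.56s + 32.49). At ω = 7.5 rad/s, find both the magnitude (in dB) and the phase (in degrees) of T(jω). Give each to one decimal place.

|(j7.5)² + 4.56(j7.5) + 32.49| = |-23.76 + j34.2| = 41.64
|T(j7.5)| = 32.49 / 41.64 = 0.78019
20 log₁₀(0.78019) = -2.16 dB
∠[(j7.5)² + 4.56(j7.5) + 32.49] = ∠[-23.76 + j34.2] = 124.79°
∠T(j7.5) = −124.79° = -124.79°

|T| = -2.2 dB, ∠T = -124.8°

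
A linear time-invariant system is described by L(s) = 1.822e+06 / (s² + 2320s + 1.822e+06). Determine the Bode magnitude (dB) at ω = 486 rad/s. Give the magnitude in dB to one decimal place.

|(j486)² + 2320(j486) + 1.822e+06| = |1.5858e+06 + j1.1275e+06| = 1.946e+06
|L(j486)| = 1.822e+06 / 1.946e+06 = 0.93638
20 log₁₀(0.93638) = -0.57 dB

-0.6 dB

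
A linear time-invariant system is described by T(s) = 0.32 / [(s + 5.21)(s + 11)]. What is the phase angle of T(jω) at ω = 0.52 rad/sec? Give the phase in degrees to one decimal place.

∠(j0.52 + 5.21) = arctan(0.52/5.21) = 5.70°
∠(j0.52 + 11) = arctan(0.52/11) = 2.71°
∠T(j0.52) = − (5.70° + 2.71°) = -8.41°

-8.4°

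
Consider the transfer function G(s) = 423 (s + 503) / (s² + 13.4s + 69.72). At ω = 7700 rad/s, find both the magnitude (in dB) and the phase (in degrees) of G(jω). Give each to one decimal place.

|j7700 + 503| = √(7700² + 503²) = 7716
|(j7700)² + 13.4(j7700) + 69.72| = |-5.929e+07 + j1.0318e+05| = 5.929e+07
|G(j7700)| = 423 × 7716 / 5.929e+07 = 0.055052
20 log₁₀(0.055052) = -25.18 dB
∠(j7700 + 503) = arctan(7700/503) = 86.26°
∠[(j7700)² + 13.4(j7700) + 69.72] = ∠[-5.929e+07 + j1.0318e+05] = 179.90°
∠G(j7700) = 86.26° − 179.90° = -93.64°

|G| = -25.2 dB, ∠G = -93.6°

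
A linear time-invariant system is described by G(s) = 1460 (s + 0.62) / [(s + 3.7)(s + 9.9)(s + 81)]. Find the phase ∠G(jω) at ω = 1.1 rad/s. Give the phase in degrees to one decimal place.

36.9 deg

∠(j1.1 + 0.62) = arctan(1.1/0.62) = 60.59°
∠(j1.1 + 3.7) = arctan(1.1/3.7) = 16.56°
∠(j1.1 + 9.9) = arctan(1.1/9.9) = 6.34°
∠(j1.1 + 81) = arctan(1.1/81) = 0.78°
∠G(j1.1) = 60.59° − (16.56° + 6.34° + 0.78°) = 36.92°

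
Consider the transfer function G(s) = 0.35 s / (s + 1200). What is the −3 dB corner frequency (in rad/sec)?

1200 rad/sec

For a single-pole high-pass, the −3 dB point is at the pole: ω = 1200 rad/sec.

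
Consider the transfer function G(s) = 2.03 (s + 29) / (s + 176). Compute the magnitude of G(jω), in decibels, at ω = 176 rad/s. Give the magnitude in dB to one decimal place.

3.3 dB

|j176 + 29| = √(176² + 29²) = 178.4
|j176 + 176| = √(176² + 176²) = 248.9
|G(j176)| = 2.03 × 178.4 / 248.9 = 1.4548
20 log₁₀(1.4548) = 3.26 dB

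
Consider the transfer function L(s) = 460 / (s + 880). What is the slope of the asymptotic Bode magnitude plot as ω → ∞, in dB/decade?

-20 dB/decade

With 0 zeros and 1 pole, the high-frequency asymptotic slope is 20 × (0 − 1) = -20 dB/decade.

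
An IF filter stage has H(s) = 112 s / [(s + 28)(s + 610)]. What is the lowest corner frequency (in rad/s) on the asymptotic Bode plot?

28 rad/s

Break frequencies occur at each pole and zero magnitude: 28 rad/s, 610 rad/s.
The lowest is 28 rad/s.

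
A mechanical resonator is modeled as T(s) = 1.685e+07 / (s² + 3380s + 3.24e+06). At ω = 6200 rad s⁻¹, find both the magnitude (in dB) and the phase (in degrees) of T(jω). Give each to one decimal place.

|(j6200)² + 3380(j6200) + 3.24e+06| = |-3.52e+07 + j2.0956e+07| = 4.097e+07
|T(j6200)| = 1.685e+07 / 4.097e+07 = 0.41132
20 log₁₀(0.41132) = -7.72 dB
∠[(j6200)² + 3380(j6200) + 3.24e+06] = ∠[-3.52e+07 + j2.0956e+07] = 149.23°
∠T(j6200) = −149.23° = -149.23°

|T| = -7.7 dB, ∠T = -149.2°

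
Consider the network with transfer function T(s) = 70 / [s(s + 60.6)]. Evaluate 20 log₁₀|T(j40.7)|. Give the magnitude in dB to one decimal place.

|j40.7 + 60.6| = √(40.7² + 60.6²) = 73
|j40.7| = 40.7
|T(j40.7)| = 70 / (73 × 40.7) = 0.023561
20 log₁₀(0.023561) = -32.56 dB

-32.6 dB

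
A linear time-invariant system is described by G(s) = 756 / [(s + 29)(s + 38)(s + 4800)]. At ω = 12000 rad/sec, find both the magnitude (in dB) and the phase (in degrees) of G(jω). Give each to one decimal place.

|G| = -187.8 dB, ∠G = -247.9°

|j12000 + 29| = √(12000² + 29²) = 1.2e+04
|j12000 + 38| = √(12000² + 38²) = 1.2e+04
|j12000 + 4800| = √(12000² + 4800²) = 1.292e+04
|G(j12000)| = 756 / (1.2e+04 × 1.2e+04 × 1.292e+04) = 4.0621e-10
20 log₁₀(4.0621e-10) = -187.83 dB
∠(j12000 + 29) = arctan(12000/29) = 89.86°
∠(j12000 + 38) = arctan(12000/38) = 89.82°
∠(j12000 + 4800) = arctan(12000/4800) = 68.20°
∠G(j12000) = − (89.86° + 89.82° + 68.20°) = -247.88°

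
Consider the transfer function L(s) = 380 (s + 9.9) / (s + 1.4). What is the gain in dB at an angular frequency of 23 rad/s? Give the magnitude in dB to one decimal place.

|j23 + 9.9| = √(23² + 9.9²) = 25.04
|j23 + 1.4| = √(23² + 1.4²) = 23.04
|L(j23)| = 380 × 25.04 / 23.04 = 412.94
20 log₁₀(412.94) = 52.32 dB

52.3 dB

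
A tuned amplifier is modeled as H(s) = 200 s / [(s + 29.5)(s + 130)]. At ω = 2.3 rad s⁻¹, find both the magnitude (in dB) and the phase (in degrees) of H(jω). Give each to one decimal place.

|H| = -18.4 dB, ∠H = 84.5 deg

|j2.3| = 2.3
|j2.3 + 29.5| = √(2.3² + 29.5²) = 29.59
|j2.3 + 130| = √(2.3² + 130²) = 130
|H(j2.3)| = 200 × 2.3 / (29.59 × 130) = 0.11957
20 log₁₀(0.11957) = -18.45 dB
∠(j2.3) = 90.00°
∠(j2.3 + 29.5) = arctan(2.3/29.5) = 4.46°
∠(j2.3 + 130) = arctan(2.3/130) = 1.01°
∠H(j2.3) = 90.00° − (4.46° + 1.01°) = 84.53°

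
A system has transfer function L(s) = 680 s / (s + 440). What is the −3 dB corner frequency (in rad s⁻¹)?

440 rad s⁻¹

For a single-pole high-pass, the −3 dB point is at the pole: ω = 440 rad s⁻¹.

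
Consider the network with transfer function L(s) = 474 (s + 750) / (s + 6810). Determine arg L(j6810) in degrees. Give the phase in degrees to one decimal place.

∠(j6810 + 750) = arctan(6810/750) = 83.72°
∠(j6810 + 6810) = arctan(6810/6810) = 45.00°
∠L(j6810) = 83.72° − 45.00° = 38.72°

38.7°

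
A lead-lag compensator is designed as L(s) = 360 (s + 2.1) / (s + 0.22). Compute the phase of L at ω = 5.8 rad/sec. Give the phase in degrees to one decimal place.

∠(j5.8 + 2.1) = arctan(5.8/2.1) = 70.10°
∠(j5.8 + 0.22) = arctan(5.8/0.22) = 87.83°
∠L(j5.8) = 70.10° − 87.83° = -17.73°

-17.7°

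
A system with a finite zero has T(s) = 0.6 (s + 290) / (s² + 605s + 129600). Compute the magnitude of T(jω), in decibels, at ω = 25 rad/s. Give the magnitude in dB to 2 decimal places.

|j25 + 290| = √(25² + 290²) = 291.1
|(j25)² + 605(j25) + 129600| = |1.2898e+05 + j15125| = 1.299e+05
|T(j25)| = 0.6 × 291.1 / 1.299e+05 = 0.0013449
20 log₁₀(0.0013449) = -57.426 dB

-57.43 dB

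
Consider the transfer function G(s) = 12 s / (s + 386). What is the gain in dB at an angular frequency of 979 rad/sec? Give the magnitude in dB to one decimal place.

21.0 dB

|j979| = 979
|j979 + 386| = √(979² + 386²) = 1052
|G(j979)| = 12 × 979 / 1052 = 11.164
20 log₁₀(11.164) = 20.96 dB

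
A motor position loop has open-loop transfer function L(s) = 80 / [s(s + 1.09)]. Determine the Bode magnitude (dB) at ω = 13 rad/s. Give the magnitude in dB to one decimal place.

|j13 + 1.09| = √(13² + 1.09²) = 13.05
|j13| = 13
|L(j13)| = 80 / (13.05 × 13) = 0.47172
20 log₁₀(0.47172) = -6.53 dB

-6.5 dB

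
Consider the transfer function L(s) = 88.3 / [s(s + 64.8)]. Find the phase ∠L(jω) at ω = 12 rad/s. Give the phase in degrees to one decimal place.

∠(j12 + 64.8) = arctan(12/64.8) = 10.49°
∠(j12) = 90.00°
∠L(j12) = − (10.49° + 90.00°) = -100.49°

-100.5°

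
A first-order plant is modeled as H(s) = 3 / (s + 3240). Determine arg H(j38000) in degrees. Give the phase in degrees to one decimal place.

-85.1 deg

∠(j38000 + 3240) = arctan(38000/3240) = 85.13°
∠H(j38000) = −85.13° = -85.13°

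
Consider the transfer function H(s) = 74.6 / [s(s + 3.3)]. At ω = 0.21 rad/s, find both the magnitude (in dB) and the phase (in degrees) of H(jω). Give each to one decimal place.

|H| = 40.6 dB, ∠H = -93.6°

|j0.21 + 3.3| = √(0.21² + 3.3²) = 3.307
|j0.21| = 0.21
|H(j0.21)| = 74.6 / (3.307 × 0.21) = 107.43
20 log₁₀(107.43) = 40.62 dB
∠(j0.21 + 3.3) = arctan(0.21/3.3) = 3.64°
∠(j0.21) = 90.00°
∠H(j0.21) = − (3.64° + 90.00°) = -93.64°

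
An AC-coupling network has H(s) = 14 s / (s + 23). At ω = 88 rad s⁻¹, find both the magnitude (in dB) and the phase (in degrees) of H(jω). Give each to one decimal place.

|H| = 22.6 dB, ∠H = 14.6°

|j88| = 88
|j88 + 23| = √(88² + 23²) = 90.96
|H(j88)| = 14 × 88 / 90.96 = 13.545
20 log₁₀(13.545) = 22.64 dB
∠(j88) = 90.00°
∠(j88 + 23) = arctan(88/23) = 75.35°
∠H(j88) = 90.00° − 75.35° = 14.65°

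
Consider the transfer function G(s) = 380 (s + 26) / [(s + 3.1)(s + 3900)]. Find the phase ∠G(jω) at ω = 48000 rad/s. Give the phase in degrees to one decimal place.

∠(j48000 + 26) = arctan(48000/26) = 89.97°
∠(j48000 + 3.1) = arctan(48000/3.1) = 90.00°
∠(j48000 + 3900) = arctan(48000/3900) = 85.35°
∠G(j48000) = 89.97° − (90.00° + 85.35°) = -85.38°

-85.4°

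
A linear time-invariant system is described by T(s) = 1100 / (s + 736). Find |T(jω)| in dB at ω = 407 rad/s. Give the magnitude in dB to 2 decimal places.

2.33 dB

|j407 + 736| = √(407² + 736²) = 841
|T(j407)| = 1100 / 841 = 1.3079
20 log₁₀(1.3079) = 2.332 dB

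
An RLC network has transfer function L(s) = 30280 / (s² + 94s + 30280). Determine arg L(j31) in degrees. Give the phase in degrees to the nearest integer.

-6°

∠[(j31)² + 94(j31) + 30280] = ∠[29319 + j2914] = 5.68°
∠L(j31) = −5.68° = -5.68°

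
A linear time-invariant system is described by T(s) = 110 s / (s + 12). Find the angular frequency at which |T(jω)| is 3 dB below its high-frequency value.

For a single-pole high-pass, the −3 dB point is at the pole: ω = 12 rad s⁻¹.

12 rad s⁻¹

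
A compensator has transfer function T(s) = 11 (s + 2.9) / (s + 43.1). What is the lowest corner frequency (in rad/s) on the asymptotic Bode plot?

Break frequencies occur at each pole and zero magnitude: 2.9 rad/s, 43.1 rad/s.
The lowest is 2.9 rad/s.

2.9 rad/s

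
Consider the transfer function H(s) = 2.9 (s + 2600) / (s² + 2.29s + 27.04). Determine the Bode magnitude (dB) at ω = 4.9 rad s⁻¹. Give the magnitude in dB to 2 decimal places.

56.24 dB

|j4.9 + 2600| = √(4.9² + 2600²) = 2600
|(j4.9)² + 2.29(j4.9) + 27.04| = |3.03 + j11.221| = 11.62
|H(j4.9)| = 2.9 × 2600 / 11.62 = 648.72
20 log₁₀(648.72) = 56.241 dB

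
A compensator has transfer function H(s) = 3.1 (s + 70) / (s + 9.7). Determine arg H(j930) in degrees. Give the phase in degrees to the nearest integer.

-4 deg

∠(j930 + 70) = arctan(930/70) = 85.70°
∠(j930 + 9.7) = arctan(930/9.7) = 89.40°
∠H(j930) = 85.70° − 89.40° = -3.71°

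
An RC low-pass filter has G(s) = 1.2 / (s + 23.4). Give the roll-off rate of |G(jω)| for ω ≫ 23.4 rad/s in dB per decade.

-20 dB/decade

With 0 zeros and 1 pole, the high-frequency asymptotic slope is 20 × (0 − 1) = -20 dB/decade.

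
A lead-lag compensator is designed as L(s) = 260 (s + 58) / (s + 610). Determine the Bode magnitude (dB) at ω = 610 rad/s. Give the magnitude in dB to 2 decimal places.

45.33 dB

|j610 + 58| = √(610² + 58²) = 612.8
|j610 + 610| = √(610² + 610²) = 862.7
|L(j610)| = 260 × 612.8 / 862.7 = 184.68
20 log₁₀(184.68) = 45.328 dB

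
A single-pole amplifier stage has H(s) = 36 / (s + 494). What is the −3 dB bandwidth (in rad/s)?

494 rad/s

For a single-pole low-pass, the −3 dB point is at the pole: ω = 494 rad/s.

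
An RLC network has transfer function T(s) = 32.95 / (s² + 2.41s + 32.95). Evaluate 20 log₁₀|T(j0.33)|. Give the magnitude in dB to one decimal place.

|(j0.33)² + 2.41(j0.33) + 32.95| = |32.841 + j0.7953| = 32.85
|T(j0.33)| = 32.95 / 32.85 = 1.003
20 log₁₀(1.003) = 0.03 dB

0.0 dB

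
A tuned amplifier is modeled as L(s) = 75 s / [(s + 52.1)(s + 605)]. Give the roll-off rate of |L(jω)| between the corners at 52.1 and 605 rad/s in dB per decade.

In this band the factors already past their corner are: 1 differentiator zero, pole at 52.1; net slope = 0 dB/decade.

0 dB/decade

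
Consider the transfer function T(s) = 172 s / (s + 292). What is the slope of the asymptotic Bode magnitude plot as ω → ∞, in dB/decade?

With 1 zero and 1 pole, the high-frequency asymptotic slope is 20 × (1 − 1) = 0 dB/decade.

0 dB/decade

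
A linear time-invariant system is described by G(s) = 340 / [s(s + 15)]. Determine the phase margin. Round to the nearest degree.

44°

Gain crossover: |G(jω)| = 1 at ω ≈ 15.7 rad/s.
∠G(j15.7) = −90° − arctan(15.7/15) ≈ -136.26°
PM = 180° + (-136.26°) = 43.74°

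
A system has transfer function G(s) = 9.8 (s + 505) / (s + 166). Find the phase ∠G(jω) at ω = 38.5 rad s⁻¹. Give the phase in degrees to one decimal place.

-8.7°

∠(j38.5 + 505) = arctan(38.5/505) = 4.36°
∠(j38.5 + 166) = arctan(38.5/166) = 13.06°
∠G(j38.5) = 4.36° − 13.06° = -8.70°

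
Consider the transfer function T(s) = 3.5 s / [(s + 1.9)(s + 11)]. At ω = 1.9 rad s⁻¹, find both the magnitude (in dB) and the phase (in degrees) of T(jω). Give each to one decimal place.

|T| = -13.1 dB, ∠T = 35.2 deg

|j1.9| = 1.9
|j1.9 + 1.9| = √(1.9² + 1.9²) = 2.687
|j1.9 + 11| = √(1.9² + 11²) = 11.16
|T(j1.9)| = 3.5 × 1.9 / (2.687 × 11.16) = 0.22171
20 log₁₀(0.22171) = -13.08 dB
∠(j1.9) = 90.00°
∠(j1.9 + 1.9) = arctan(1.9/1.9) = 45.00°
∠(j1.9 + 11) = arctan(1.9/11) = 9.80°
∠T(j1.9) = 90.00° − (45.00° + 9.80°) = 35.20°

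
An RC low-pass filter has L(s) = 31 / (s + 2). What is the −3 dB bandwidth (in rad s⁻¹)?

For a single-pole low-pass, the −3 dB point is at the pole: ω = 2 rad s⁻¹.

2 rad s⁻¹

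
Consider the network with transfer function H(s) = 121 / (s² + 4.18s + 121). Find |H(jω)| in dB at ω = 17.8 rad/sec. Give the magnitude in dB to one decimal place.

-4.8 dB

|(j17.8)² + 4.18(j17.8) + 121| = |-195.84 + j74.404| = 209.5
|H(j17.8)| = 121 / 209.5 = 0.57757
20 log₁₀(0.57757) = -4.77 dB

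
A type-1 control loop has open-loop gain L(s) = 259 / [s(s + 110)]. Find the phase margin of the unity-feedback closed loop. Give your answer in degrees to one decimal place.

88.8°

Gain crossover: |L(jω)| = 1 at ω ≈ 2.35 rad/s.
∠L(j2.35) = −90° − arctan(2.35/110) ≈ -91.23°
PM = 180° + (-91.23°) = 88.77°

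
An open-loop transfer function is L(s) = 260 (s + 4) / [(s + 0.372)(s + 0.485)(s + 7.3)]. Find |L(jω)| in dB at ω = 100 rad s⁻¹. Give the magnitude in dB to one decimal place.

|j100 + 4| = √(100² + 4²) = 100.1
|j100 + 0.372| = √(100² + 0.372²) = 100
|j100 + 0.485| = √(100² + 0.485²) = 100
|j100 + 7.3| = √(100² + 7.3²) = 100.3
|L(j100)| = 260 × 100.1 / (100 × 100 × 100.3) = 0.025951
20 log₁₀(0.025951) = -31.72 dB

-31.7 dB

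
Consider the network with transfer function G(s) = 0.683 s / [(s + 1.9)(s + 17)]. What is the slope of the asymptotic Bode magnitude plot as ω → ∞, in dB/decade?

With 1 zero and 2 poles, the high-frequency asymptotic slope is 20 × (1 − 2) = -20 dB/decade.

-20 dB/decade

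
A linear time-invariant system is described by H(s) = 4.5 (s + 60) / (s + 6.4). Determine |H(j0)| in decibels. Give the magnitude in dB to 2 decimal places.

H(0) = 4.5 × 60 / 6.4 = 42.188
20 log₁₀(42.188) = 32.504 dB

32.50 dB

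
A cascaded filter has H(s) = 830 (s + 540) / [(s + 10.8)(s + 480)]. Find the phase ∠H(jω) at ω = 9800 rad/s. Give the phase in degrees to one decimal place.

∠(j9800 + 540) = arctan(9800/540) = 86.85°
∠(j9800 + 10.8) = arctan(9800/10.8) = 89.94°
∠(j9800 + 480) = arctan(9800/480) = 87.20°
∠H(j9800) = 86.85° − (89.94° + 87.20°) = -90.29°

-90.3°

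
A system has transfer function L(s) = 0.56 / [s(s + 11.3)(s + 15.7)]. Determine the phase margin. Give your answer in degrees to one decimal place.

90.0°

Gain crossover: |L(jω)| = 1 at ω ≈ 0.00316 rad/s.
∠L(j0.00316) = −90° − arctan(0.00316/11.3) − arctan(0.00316/15.7) ≈ -90.03°
PM = 180° + (-90.03°) = 89.97°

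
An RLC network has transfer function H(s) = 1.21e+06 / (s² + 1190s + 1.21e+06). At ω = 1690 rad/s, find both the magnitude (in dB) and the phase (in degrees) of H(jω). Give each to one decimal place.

|H| = -6.6 dB, ∠H = -129.3 deg

|(j1690)² + 1190(j1690) + 1.21e+06| = |-1.6461e+06 + j2.0111e+06| = 2.599e+06
|H(j1690)| = 1.21e+06 / 2.599e+06 = 0.46559
20 log₁₀(0.46559) = -6.64 dB
∠[(j1690)² + 1190(j1690) + 1.21e+06] = ∠[-1.6461e+06 + j2.0111e+06] = 129.30°
∠H(j1690) = −129.30° = -129.30°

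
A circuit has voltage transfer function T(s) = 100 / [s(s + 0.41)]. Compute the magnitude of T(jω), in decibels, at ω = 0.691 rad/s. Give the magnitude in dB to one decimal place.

45.1 dB

|j0.691 + 0.41| = √(0.691² + 0.41²) = 0.8035
|j0.691| = 0.691
|T(j0.691)| = 100 / (0.8035 × 0.691) = 180.11
20 log₁₀(180.11) = 45.11 dB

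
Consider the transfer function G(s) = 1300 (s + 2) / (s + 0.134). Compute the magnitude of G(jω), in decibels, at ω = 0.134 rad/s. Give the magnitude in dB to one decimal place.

82.8 dB

|j0.134 + 2| = √(0.134² + 2²) = 2.004
|j0.134 + 0.134| = √(0.134² + 0.134²) = 0.1895
|G(j0.134)| = 1300 × 2.004 / 0.1895 = 13751
20 log₁₀(13751) = 82.77 dB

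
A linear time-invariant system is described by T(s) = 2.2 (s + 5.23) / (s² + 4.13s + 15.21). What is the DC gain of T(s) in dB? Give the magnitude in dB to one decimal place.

-2.4 dB

T(0) = 2.2 × 5.23 / 15.21 = 0.75648
20 log₁₀(0.75648) = -2.42 dB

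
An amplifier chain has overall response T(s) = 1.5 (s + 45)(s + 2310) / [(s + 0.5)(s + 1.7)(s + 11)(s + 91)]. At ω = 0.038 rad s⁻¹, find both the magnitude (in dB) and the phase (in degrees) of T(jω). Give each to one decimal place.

|T| = 45.2 dB, ∠T = -5.8°

|j0.038 + 45| = √(0.038² + 45²) = 45
|j0.038 + 2310| = √(0.038² + 2310²) = 2310
|j0.038 + 0.5| = √(0.038² + 0.5²) = 0.5014
|j0.038 + 1.7| = √(0.038² + 1.7²) = 1.7
|j0.038 + 11| = √(0.038² + 11²) = 11
|j0.038 + 91| = √(0.038² + 91²) = 91
|T(j0.038)| = 1.5 × 45 × 2310 / (0.5014 × 1.7 × 11 × 91) = 182.68
20 log₁₀(182.68) = 45.23 dB
∠(j0.038 + 45) = arctan(0.038/45) = 0.05°
∠(j0.038 + 2310) = arctan(0.038/2310) = 0.00°
∠(j0.038 + 0.5) = arctan(0.038/0.5) = 4.35°
∠(j0.038 + 1.7) = arctan(0.038/1.7) = 1.28°
∠(j0.038 + 11) = arctan(0.038/11) = 0.20°
∠(j0.038 + 91) = arctan(0.038/91) = 0.02°
∠T(j0.038) = 0.05° + 0.00° − (4.35° + 1.28° + 0.20° + 0.02°) = -5.80°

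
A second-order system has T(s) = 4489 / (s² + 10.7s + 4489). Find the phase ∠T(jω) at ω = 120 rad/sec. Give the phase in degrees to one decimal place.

∠[(j120)² + 10.7(j120) + 4489] = ∠[-9911 + j1284] = 172.62°
∠T(j120) = −172.62° = -172.62°

-172.6°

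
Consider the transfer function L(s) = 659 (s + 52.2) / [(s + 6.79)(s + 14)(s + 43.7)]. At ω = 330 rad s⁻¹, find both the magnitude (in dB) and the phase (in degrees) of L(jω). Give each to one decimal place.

|L| = -44.3 dB, ∠L = -177.8°

|j330 + 52.2| = √(330² + 52.2²) = 334.1
|j330 + 6.79| = √(330² + 6.79²) = 330.1
|j330 + 14| = √(330² + 14²) = 330.3
|j330 + 43.7| = √(330² + 43.7²) = 332.9
|L(j330)| = 659 × 334.1 / (330.1 × 330.3 × 332.9) = 0.0060669
20 log₁₀(0.0060669) = -44.34 dB
∠(j330 + 52.2) = arctan(330/52.2) = 81.01°
∠(j330 + 6.79) = arctan(330/6.79) = 88.82°
∠(j330 + 14) = arctan(330/14) = 87.57°
∠(j330 + 43.7) = arctan(330/43.7) = 82.46°
∠L(j330) = 81.01° − (88.82° + 87.57° + 82.46°) = -177.84°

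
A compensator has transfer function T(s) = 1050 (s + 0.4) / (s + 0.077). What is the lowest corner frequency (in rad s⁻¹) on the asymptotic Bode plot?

0.077 rad s⁻¹

Break frequencies occur at each pole and zero magnitude: 0.077 rad s⁻¹, 0.4 rad s⁻¹.
The lowest is 0.077 rad s⁻¹.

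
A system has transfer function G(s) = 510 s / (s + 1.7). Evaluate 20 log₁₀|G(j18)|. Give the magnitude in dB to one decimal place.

54.1 dB

|j18| = 18
|j18 + 1.7| = √(18² + 1.7²) = 18.08
|G(j18)| = 510 × 18 / 18.08 = 507.74
20 log₁₀(507.74) = 54.11 dB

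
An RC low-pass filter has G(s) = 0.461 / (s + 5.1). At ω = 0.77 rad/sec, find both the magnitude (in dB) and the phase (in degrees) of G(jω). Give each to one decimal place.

|G| = -21.0 dB, ∠G = -8.6°

|j0.77 + 5.1| = √(0.77² + 5.1²) = 5.158
|G(j0.77)| = 0.461 / 5.158 = 0.089379
20 log₁₀(0.089379) = -20.98 dB
∠(j0.77 + 5.1) = arctan(0.77/5.1) = 8.59°
∠G(j0.77) = −8.59° = -8.59°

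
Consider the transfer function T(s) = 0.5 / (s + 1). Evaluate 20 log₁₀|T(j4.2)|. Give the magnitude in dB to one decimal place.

-18.7 dB

|j4.2 + 1| = √(4.2² + 1²) = 4.317
|T(j4.2)| = 0.5 / 4.317 = 0.11581
20 log₁₀(0.11581) = -18.73 dB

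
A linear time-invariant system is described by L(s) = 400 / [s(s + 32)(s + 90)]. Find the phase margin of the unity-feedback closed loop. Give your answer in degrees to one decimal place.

Gain crossover: |L(jω)| = 1 at ω ≈ 0.139 rad s⁻¹.
∠L(j0.139) = −90° − arctan(0.139/32) − arctan(0.139/90) ≈ -90.34°
PM = 180° + (-90.34°) = 89.66°

89.7°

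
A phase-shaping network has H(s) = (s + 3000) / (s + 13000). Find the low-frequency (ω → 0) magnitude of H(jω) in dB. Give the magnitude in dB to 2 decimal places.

H(0) = 1 × 3000 / 13000 = 0.23077
20 log₁₀(0.23077) = -12.736 dB

-12.74 dB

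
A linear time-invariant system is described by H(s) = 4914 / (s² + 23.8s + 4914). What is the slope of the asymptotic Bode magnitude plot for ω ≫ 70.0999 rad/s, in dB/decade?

With 0 zeros and 2 poles, the high-frequency asymptotic slope is 20 × (0 − 2) = -40 dB/decade.

-40 dB/decade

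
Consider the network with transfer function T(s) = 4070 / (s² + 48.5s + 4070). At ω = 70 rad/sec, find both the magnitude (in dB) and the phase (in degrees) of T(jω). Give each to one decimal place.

|T| = 1.3 dB, ∠T = -103.7°

|(j70)² + 48.5(j70) + 4070| = |-830 + j3395| = 3495
|T(j70)| = 4070 / 3495 = 1.1645
20 log₁₀(1.1645) = 1.32 dB
∠[(j70)² + 48.5(j70) + 4070] = ∠[-830 + j3395] = 103.74°
∠T(j70) = −103.74° = -103.74°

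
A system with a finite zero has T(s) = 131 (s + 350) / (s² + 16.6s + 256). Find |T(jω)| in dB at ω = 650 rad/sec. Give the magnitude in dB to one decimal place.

-12.8 dB

|j650 + 350| = √(650² + 350²) = 738.2
|(j650)² + 16.6(j650) + 256| = |-4.2224e+05 + j10790| = 4.224e+05
|T(j650)| = 131 × 738.2 / 4.224e+05 = 0.22896
20 log₁₀(0.22896) = -12.80 dB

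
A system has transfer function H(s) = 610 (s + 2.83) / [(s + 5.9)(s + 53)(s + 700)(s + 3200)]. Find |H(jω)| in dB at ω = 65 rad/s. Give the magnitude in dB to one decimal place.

|j65 + 2.83| = √(65² + 2.83²) = 65.06
|j65 + 5.9| = √(65² + 5.9²) = 65.27
|j65 + 53| = √(65² + 53²) = 83.87
|j65 + 700| = √(65² + 700²) = 703
|j65 + 3200| = √(65² + 3200²) = 3201
|H(j65)| = 610 × 65.06 / (65.27 × 83.87 × 703 × 3201) = 3.2222e-06
20 log₁₀(3.2222e-06) = -109.84 dB

-109.8 dB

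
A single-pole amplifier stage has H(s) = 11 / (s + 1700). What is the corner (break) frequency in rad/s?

1700 rad/s

The single real pole at s = −1700 gives a corner at ω = 1700 rad/s.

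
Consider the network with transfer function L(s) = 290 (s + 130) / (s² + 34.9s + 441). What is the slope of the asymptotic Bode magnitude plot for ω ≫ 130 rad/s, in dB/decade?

-20 dB/decade

With 1 zero and 2 poles, the high-frequency asymptotic slope is 20 × (1 − 2) = -20 dB/decade.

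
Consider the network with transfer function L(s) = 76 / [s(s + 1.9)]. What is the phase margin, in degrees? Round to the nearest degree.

12°

Gain crossover: |L(jω)| = 1 at ω ≈ 8.61 rad/s.
∠L(j8.61) = −90° − arctan(8.61/1.9) ≈ -167.56°
PM = 180° + (-167.56°) = 12.44°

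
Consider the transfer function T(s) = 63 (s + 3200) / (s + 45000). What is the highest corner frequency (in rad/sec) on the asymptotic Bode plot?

Break frequencies occur at each pole and zero magnitude: 3200 rad/sec, 45000 rad/sec.
The highest is 45000 rad/sec.

45000 rad/sec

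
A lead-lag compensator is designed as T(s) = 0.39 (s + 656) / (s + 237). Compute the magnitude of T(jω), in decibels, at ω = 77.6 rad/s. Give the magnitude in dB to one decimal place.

0.3 dB

|j77.6 + 656| = √(77.6² + 656²) = 660.6
|j77.6 + 237| = √(77.6² + 237²) = 249.4
|T(j77.6)| = 0.39 × 660.6 / 249.4 = 1.0331
20 log₁₀(1.0331) = 0.28 dB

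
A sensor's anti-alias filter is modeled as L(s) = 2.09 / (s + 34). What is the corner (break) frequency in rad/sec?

34 rad/sec

The single real pole at s = −34 gives a corner at ω = 34 rad/sec.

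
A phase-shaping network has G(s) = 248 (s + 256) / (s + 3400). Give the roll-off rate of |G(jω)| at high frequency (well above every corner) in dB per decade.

With 1 zero and 1 pole, the high-frequency asymptotic slope is 20 × (1 − 1) = 0 dB/decade.

0 dB/decade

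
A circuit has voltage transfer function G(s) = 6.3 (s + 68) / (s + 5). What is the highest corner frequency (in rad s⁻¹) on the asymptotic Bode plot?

Break frequencies occur at each pole and zero magnitude: 5 rad s⁻¹, 68 rad s⁻¹.
The highest is 68 rad s⁻¹.

68 rad s⁻¹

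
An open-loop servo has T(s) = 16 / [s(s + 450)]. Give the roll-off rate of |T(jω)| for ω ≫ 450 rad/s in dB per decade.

With 0 zeros and 2 poles, the high-frequency asymptotic slope is 20 × (0 − 2) = -40 dB/decade.

-40 dB/decade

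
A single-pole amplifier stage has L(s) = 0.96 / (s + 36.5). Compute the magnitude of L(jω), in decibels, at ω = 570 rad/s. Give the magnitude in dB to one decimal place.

-55.5 dB

|j570 + 36.5| = √(570² + 36.5²) = 571.2
|L(j570)| = 0.96 / 571.2 = 0.0016808
20 log₁₀(0.0016808) = -55.49 dB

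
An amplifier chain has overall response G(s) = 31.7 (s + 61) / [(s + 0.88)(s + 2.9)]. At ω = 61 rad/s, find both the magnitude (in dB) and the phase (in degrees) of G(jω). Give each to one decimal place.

|G| = -2.7 dB, ∠G = -131.5 deg

|j61 + 61| = √(61² + 61²) = 86.27
|j61 + 0.88| = √(61² + 0.88²) = 61.01
|j61 + 2.9| = √(61² + 2.9²) = 61.07
|G(j61)| = 31.7 × 86.27 / (61.01 × 61.07) = 0.73402
20 log₁₀(0.73402) = -2.69 dB
∠(j61 + 61) = arctan(61/61) = 45.00°
∠(j61 + 0.88) = arctan(61/0.88) = 89.17°
∠(j61 + 2.9) = arctan(61/2.9) = 87.28°
∠G(j61) = 45.00° − (89.17° + 87.28°) = -131.45°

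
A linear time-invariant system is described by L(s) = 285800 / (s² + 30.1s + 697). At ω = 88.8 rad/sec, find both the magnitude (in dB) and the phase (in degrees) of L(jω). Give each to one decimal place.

|(j88.8)² + 30.1(j88.8) + 697| = |-7188.4 + j2672.9| = 7669
|L(j88.8)| = 285800 / 7669 = 37.266
20 log₁₀(37.266) = 31.43 dB
∠[(j88.8)² + 30.1(j88.8) + 697] = ∠[-7188.4 + j2672.9] = 159.60°
∠L(j88.8) = −159.60° = -159.60°

|L| = 31.4 dB, ∠L = -159.6°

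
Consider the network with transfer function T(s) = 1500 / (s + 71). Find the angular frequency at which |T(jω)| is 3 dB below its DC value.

71 rad/s

For a single-pole low-pass, the −3 dB point is at the pole: ω = 71 rad/s.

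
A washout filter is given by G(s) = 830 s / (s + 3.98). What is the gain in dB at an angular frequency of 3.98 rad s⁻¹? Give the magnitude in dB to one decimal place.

55.4 dB

|j3.98| = 3.98
|j3.98 + 3.98| = √(3.98² + 3.98²) = 5.629
|G(j3.98)| = 830 × 3.98 / 5.629 = 586.9
20 log₁₀(586.9) = 55.37 dB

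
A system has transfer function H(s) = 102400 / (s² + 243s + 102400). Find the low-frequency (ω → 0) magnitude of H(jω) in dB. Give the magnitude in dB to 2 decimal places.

H(0) = 102400 / 102400 = 1
20 log₁₀(1) = 0.000 dB

0.00 dB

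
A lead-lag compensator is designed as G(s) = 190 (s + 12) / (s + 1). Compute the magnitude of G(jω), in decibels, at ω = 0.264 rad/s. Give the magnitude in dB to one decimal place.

|j0.264 + 12| = √(0.264² + 12²) = 12
|j0.264 + 1| = √(0.264² + 1²) = 1.034
|G(j0.264)| = 190 × 12 / 1.034 = 2205
20 log₁₀(2205) = 66.87 dB

66.9 dB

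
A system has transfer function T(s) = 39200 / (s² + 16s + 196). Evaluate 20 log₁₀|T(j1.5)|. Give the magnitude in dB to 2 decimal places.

|(j1.5)² + 16(j1.5) + 196| = |193.75 + j24| = 195.2
|T(j1.5)| = 39200 / 195.2 = 200.79
20 log₁₀(200.79) = 46.055 dB

46.05 dB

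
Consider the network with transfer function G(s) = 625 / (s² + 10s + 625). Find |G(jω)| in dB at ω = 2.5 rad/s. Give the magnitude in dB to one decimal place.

|(j2.5)² + 10(j2.5) + 625| = |618.75 + j25| = 619.3
|G(j2.5)| = 625 / 619.3 = 1.0093
20 log₁₀(1.0093) = 0.08 dB

0.1 dB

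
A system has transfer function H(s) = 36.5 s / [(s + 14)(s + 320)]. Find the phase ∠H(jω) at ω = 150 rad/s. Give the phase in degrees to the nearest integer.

-20°

∠(j150) = 90.00°
∠(j150 + 14) = arctan(150/14) = 84.67°
∠(j150 + 320) = arctan(150/320) = 25.11°
∠H(j150) = 90.00° − (84.67° + 25.11°) = -19.78°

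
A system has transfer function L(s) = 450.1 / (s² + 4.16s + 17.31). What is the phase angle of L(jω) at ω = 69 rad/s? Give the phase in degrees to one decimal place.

-176.5°

∠[(j69)² + 4.16(j69) + 17.31] = ∠[-4743.7 + j287.04] = 176.54°
∠L(j69) = −176.54° = -176.54°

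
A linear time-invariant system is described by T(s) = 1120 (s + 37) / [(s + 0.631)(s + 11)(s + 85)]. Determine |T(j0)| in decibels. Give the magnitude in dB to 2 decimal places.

T(0) = 1120 × 37 / (0.631 × 11 × 85) = 70.239
20 log₁₀(70.239) = 36.932 dB

36.93 dB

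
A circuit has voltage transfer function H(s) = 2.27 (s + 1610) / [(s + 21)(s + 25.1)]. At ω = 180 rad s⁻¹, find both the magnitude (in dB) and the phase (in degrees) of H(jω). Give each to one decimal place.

|j180 + 1610| = √(180² + 1610²) = 1620
|j180 + 21| = √(180² + 21²) = 181.2
|j180 + 25.1| = √(180² + 25.1²) = 181.7
|H(j180)| = 2.27 × 1620 / (181.2 × 181.7) = 0.11166
20 log₁₀(0.11166) = -19.04 dB
∠(j180 + 1610) = arctan(180/1610) = 6.38°
∠(j180 + 21) = arctan(180/21) = 83.35°
∠(j180 + 25.1) = arctan(180/25.1) = 82.06°
∠H(j180) = 6.38° − (83.35° + 82.06°) = -159.03°

|H| = -19.0 dB, ∠H = -159.0°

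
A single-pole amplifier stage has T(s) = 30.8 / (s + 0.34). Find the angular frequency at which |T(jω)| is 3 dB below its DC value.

0.34 rad/s

For a single-pole low-pass, the −3 dB point is at the pole: ω = 0.34 rad/s.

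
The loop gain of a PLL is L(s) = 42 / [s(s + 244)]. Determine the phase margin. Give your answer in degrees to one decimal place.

90.0°

Gain crossover: |L(jω)| = 1 at ω ≈ 0.172 rad/s.
∠L(j0.172) = −90° − arctan(0.172/244) ≈ -90.04°
PM = 180° + (-90.04°) = 89.96°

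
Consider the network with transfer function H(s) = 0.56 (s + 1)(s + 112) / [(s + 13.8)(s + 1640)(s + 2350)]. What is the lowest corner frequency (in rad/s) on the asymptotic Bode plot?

1 rad/s

Break frequencies occur at each pole and zero magnitude: 1 rad/s, 13.8 rad/s, 112 rad/s, 1640 rad/s, 2350 rad/s.
The lowest is 1 rad/s.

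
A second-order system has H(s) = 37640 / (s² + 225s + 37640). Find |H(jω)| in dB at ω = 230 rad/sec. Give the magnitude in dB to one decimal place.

|(j230)² + 225(j230) + 37640| = |-15260 + j51750| = 5.395e+04
|H(j230)| = 37640 / 5.395e+04 = 0.69764
20 log₁₀(0.69764) = -3.13 dB

-3.1 dB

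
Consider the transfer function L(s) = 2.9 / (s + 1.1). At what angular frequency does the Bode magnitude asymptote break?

The single real pole at s = −1.1 gives a corner at ω = 1.1 rad s⁻¹.

1.1 rad s⁻¹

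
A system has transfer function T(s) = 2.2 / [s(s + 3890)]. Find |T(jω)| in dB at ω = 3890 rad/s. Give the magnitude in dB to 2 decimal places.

-139.76 dB

|j3890 + 3890| = √(3890² + 3890²) = 5501
|j3890| = 3890
|T(j3890)| = 2.2 / (5501 × 3890) = 1.028e-07
20 log₁₀(1.028e-07) = -139.760 dB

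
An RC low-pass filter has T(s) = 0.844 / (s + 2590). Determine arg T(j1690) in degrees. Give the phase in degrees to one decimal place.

∠(j1690 + 2590) = arctan(1690/2590) = 33.12°
∠T(j1690) = −33.12° = -33.12°

-33.1°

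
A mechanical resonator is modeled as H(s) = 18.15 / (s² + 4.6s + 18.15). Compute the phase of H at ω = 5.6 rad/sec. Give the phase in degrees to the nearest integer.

∠[(j5.6)² + 4.6(j5.6) + 18.15] = ∠[-13.21 + j25.76] = 117.15°
∠H(j5.6) = −117.15° = -117.15°

-117°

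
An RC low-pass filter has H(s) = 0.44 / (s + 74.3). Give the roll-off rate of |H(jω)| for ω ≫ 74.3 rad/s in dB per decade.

With 0 zeros and 1 pole, the high-frequency asymptotic slope is 20 × (0 − 1) = -20 dB/decade.

-20 dB/decade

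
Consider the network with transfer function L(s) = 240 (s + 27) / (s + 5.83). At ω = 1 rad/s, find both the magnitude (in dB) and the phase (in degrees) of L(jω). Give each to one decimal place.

|j1 + 27| = √(1² + 27²) = 27.02
|j1 + 5.83| = √(1² + 5.83²) = 5.915
|L(j1)| = 240 × 27.02 / 5.915 = 1096.2
20 log₁₀(1096.2) = 60.80 dB
∠(j1 + 27) = arctan(1/27) = 2.12°
∠(j1 + 5.83) = arctan(1/5.83) = 9.73°
∠L(j1) = 2.12° − 9.73° = -7.61°

|L| = 60.8 dB, ∠L = -7.6°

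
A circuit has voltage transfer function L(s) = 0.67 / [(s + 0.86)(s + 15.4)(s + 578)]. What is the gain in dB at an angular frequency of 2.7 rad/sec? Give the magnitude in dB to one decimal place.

-91.6 dB

|j2.7 + 0.86| = √(2.7² + 0.86²) = 2.834
|j2.7 + 15.4| = √(2.7² + 15.4²) = 15.63
|j2.7 + 578| = √(2.7² + 578²) = 578
|L(j2.7)| = 0.67 / (2.834 × 15.63 × 578) = 2.6164e-05
20 log₁₀(2.6164e-05) = -91.65 dB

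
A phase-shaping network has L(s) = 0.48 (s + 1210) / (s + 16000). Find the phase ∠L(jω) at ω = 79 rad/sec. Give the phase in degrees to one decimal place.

3.5°

∠(j79 + 1210) = arctan(79/1210) = 3.74°
∠(j79 + 16000) = arctan(79/16000) = 0.28°
∠L(j79) = 3.74° − 0.28° = 3.45°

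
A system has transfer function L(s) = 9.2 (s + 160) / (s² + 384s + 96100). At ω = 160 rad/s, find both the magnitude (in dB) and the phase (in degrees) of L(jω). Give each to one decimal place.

|L| = -33.0 dB, ∠L = 3.9°

|j160 + 160| = √(160² + 160²) = 226.3
|(j160)² + 384(j160) + 96100| = |70500 + j61440| = 9.352e+04
|L(j160)| = 9.2 × 226.3 / 9.352e+04 = 0.022261
20 log₁₀(0.022261) = -33.05 dB
∠(j160 + 160) = arctan(160/160) = 45.00°
∠[(j160)² + 384(j160) + 96100] = ∠[70500 + j61440] = 41.07°
∠L(j160) = 45.00° − 41.07° = 3.93°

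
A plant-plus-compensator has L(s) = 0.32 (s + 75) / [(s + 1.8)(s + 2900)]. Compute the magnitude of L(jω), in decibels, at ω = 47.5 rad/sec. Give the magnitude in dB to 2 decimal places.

|j47.5 + 75| = √(47.5² + 75²) = 88.78
|j47.5 + 1.8| = √(47.5² + 1.8²) = 47.53
|j47.5 + 2900| = √(47.5² + 2900²) = 2900
|L(j47.5)| = 0.32 × 88.78 / (47.53 × 2900) = 0.00020606
20 log₁₀(0.00020606) = -73.720 dB

-73.72 dB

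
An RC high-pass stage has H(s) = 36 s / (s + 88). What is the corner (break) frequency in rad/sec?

The single real pole at s = −88 gives a corner at ω = 88 rad/sec.

88 rad/sec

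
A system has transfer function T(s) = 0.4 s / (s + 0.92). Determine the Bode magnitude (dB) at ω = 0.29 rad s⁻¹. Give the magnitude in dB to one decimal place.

-18.4 dB

|j0.29| = 0.29
|j0.29 + 0.92| = √(0.29² + 0.92²) = 0.9646
|T(j0.29)| = 0.4 × 0.29 / 0.9646 = 0.12025
20 log₁₀(0.12025) = -18.40 dB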